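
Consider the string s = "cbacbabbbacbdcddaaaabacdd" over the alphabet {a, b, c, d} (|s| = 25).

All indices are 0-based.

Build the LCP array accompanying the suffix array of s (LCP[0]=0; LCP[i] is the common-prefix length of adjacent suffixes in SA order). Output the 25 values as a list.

[0, 3, 2, 1, 2, 1, 3, 2, 0, 2, 4, 3, 1, 2, 1, 0, 3, 2, 1, 3, 0, 1, 1, 1, 2]

rank | idx | suffix
   0 |  16 | aaaabacdd
   1 |  17 | aaabacdd
   2 |  18 | aabacdd
   3 |  19 | abacdd
   4 |   5 | abbbacbdcddaaaabacdd
   5 |   2 | acbabbbacbdcddaaaabacdd
   6 |   9 | acbdcddaaaabacdd
   7 |  21 | acdd
   8 |   4 | babbbacbdcddaaaabacdd
   9 |   1 | bacbabbbacbdcddaaaabacdd
  10 |   8 | bacbdcddaaaabacdd
  11 |  20 | bacdd
  12 |   7 | bbacbdcddaaaabacdd
  13 |   6 | bbbacbdcddaaaabacdd
  14 |  11 | bdcddaaaabacdd
  15 |   3 | cbabbbacbdcddaaaabacdd
  16 |   0 | cbacbabbbacbdcddaaaabacdd
  17 |  10 | cbdcddaaaabacdd
  18 |  22 | cdd
  19 |  13 | cddaaaabacdd
  20 |  24 | d
  21 |  15 | daaaabacdd
  22 |  12 | dcddaaaabacdd
  23 |  23 | dd
  24 |  14 | ddaaaabacdd

SA = [16, 17, 18, 19, 5, 2, 9, 21, 4, 1, 8, 20, 7, 6, 11, 3, 0, 10, 22, 13, 24, 15, 12, 23, 14]
i: (SA[i-1],SA[i]) lcp shared
  1: (16,17) 3 'aaa'
  2: (17,18) 2 'aa'
  3: (18,19) 1 'a'
  4: (19,5) 2 'ab'
  5: (5,2) 1 'a'
  6: (2,9) 3 'acb'
  7: (9,21) 2 'ac'
  8: (21,4) 0 ''
  9: (4,1) 2 'ba'
  10: (1,8) 4 'bacb'
  11: (8,20) 3 'bac'
  12: (20,7) 1 'b'
  13: (7,6) 2 'bb'
  14: (6,11) 1 'b'
  15: (11,3) 0 ''
  16: (3,0) 3 'cba'
  17: (0,10) 2 'cb'
  18: (10,22) 1 'c'
  19: (22,13) 3 'cdd'
  20: (13,24) 0 ''
  21: (24,15) 1 'd'
  22: (15,12) 1 'd'
  23: (12,23) 1 'd'
  24: (23,14) 2 'dd'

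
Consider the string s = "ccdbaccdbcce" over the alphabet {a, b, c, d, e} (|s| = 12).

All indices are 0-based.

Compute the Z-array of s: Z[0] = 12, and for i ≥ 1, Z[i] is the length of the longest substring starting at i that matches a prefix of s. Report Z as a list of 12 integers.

Z[0]=12
i=1: i≥r, start 0; Z[1]=1 extend→box=[1,2)
i=2: i≥r, start 0; Z[2]=0
i=3: i≥r, start 0; Z[3]=0
i=4: i≥r, start 0; Z[4]=0
i=5: i≥r, start 0; Z[5]=4 extend→box=[5,9)
i=6: min(r-i=3, Z[1]=1)=1; Z[6]=1
i=7: min(r-i=2, Z[2]=0)=0; Z[7]=0
i=8: min(r-i=1, Z[3]=0)=0; Z[8]=0
i=9: i≥r, start 0; Z[9]=2 extend→box=[9,11)
i=10: min(r-i=1, Z[1]=1)=1; Z[10]=1
i=11: i≥r, start 0; Z[11]=0

[12, 1, 0, 0, 0, 4, 1, 0, 0, 2, 1, 0]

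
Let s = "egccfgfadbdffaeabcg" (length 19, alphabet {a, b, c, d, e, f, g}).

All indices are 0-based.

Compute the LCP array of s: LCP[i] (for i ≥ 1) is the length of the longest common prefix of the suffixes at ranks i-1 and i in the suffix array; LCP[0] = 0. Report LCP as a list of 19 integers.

[0, 1, 1, 0, 1, 0, 1, 1, 0, 1, 0, 1, 0, 2, 1, 1, 0, 1, 1]

rank→(start, suffix):
  0 → (15, 'abcg')
  1 → (7, 'adbdffaeabcg')
  2 → (13, 'aeabcg')
  3 → (16, 'bcg')
  4 → (9, 'bdffaeabcg')
  5 → (2, 'ccfgfadbdffaeabcg')
  6 → (3, 'cfgfadbdffaeabcg')
  7 → (17, 'cg')
  8 → (8, 'dbdffaeabcg')
  9 → (10, 'dffaeabcg')
  10 → (14, 'eabcg')
  11 → (0, 'egccfgfadbdffaeabcg')
  12 → (6, 'fadbdffaeabcg')
  13 → (12, 'faeabcg')
  14 → (11, 'ffaeabcg')
  15 → (4, 'fgfadbdffaeabcg')
  16 → (18, 'g')
  17 → (1, 'gccfgfadbdffaeabcg')
  18 → (5, 'gfadbdffaeabcg')

SA = [15, 7, 13, 16, 9, 2, 3, 17, 8, 10, 14, 0, 6, 12, 11, 4, 18, 1, 5]
rank  pair      lcp
   1  s[15:],s[7:]  1  'a'
   2  s[7:],s[13:]  1  'a'
   3  s[13:],s[16:]  0  ''
   4  s[16:],s[9:]  1  'b'
   5  s[9:],s[2:]  0  ''
   6  s[2:],s[3:]  1  'c'
   7  s[3:],s[17:]  1  'c'
   8  s[17:],s[8:]  0  ''
   9  s[8:],s[10:]  1  'd'
  10  s[10:],s[14:]  0  ''
  11  s[14:],s[0:]  1  'e'
  12  s[0:],s[6:]  0  ''
  13  s[6:],s[12:]  2  'fa'
  14  s[12:],s[11:]  1  'f'
  15  s[11:],s[4:]  1  'f'
  16  s[4:],s[18:]  0  ''
  17  s[18:],s[1:]  1  'g'
  18  s[1:],s[5:]  1  'g'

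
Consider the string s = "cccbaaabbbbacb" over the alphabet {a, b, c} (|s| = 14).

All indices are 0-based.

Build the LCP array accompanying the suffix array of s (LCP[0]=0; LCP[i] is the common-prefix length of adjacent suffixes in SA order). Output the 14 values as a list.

[0, 2, 1, 1, 0, 1, 2, 1, 2, 3, 0, 2, 1, 2]

sorted suffixes:
  #0 SA[0]=4  'aaabbbbacb'
  #1 SA[1]=5  'aabbbbacb'
  #2 SA[2]=6  'abbbbacb'
  #3 SA[3]=11  'acb'
  #4 SA[4]=13  'b'
  #5 SA[5]=3  'baaabbbbacb'
  #6 SA[6]=10  'bacb'
  #7 SA[7]=9  'bbacb'
  #8 SA[8]=8  'bbbacb'
  #9 SA[9]=7  'bbbbacb'
  #10 SA[10]=12  'cb'
  #11 SA[11]=2  'cbaaabbbbacb'
  #12 SA[12]=1  'ccbaaabbbbacb'
  #13 SA[13]=0  'cccbaaabbbbacb'

SA = [4, 5, 6, 11, 13, 3, 10, 9, 8, 7, 12, 2, 1, 0]
[i] adj suffixes → lcp
  [1] 4/5 → 2 ('aa')
  [2] 5/6 → 1 ('a')
  [3] 6/11 → 1 ('a')
  [4] 11/13 → 0 ('')
  [5] 13/3 → 1 ('b')
  [6] 3/10 → 2 ('ba')
  [7] 10/9 → 1 ('b')
  [8] 9/8 → 2 ('bb')
  [9] 8/7 → 3 ('bbb')
  [10] 7/12 → 0 ('')
  [11] 12/2 → 2 ('cb')
  [12] 2/1 → 1 ('c')
  [13] 1/0 → 2 ('cc')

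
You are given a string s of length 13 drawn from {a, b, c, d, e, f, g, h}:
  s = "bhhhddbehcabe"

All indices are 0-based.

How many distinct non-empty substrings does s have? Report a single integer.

rank | idx | suffix
   0 |  10 | abe
   1 |  11 | be
   2 |   6 | behcabe
   3 |   0 | bhhhddbehcabe
   4 |   9 | cabe
   5 |   5 | dbehcabe
   6 |   4 | ddbehcabe
   7 |  12 | e
   8 |   7 | ehcabe
   9 |   8 | hcabe
  10 |   3 | hddbehcabe
  11 |   2 | hhddbehcabe
  12 |   1 | hhhddbehcabe

SA = [10, 11, 6, 0, 9, 5, 4, 12, 7, 8, 3, 2, 1]
rank  pair      lcp
   1  s[10:],s[11:]  0  ''
   2  s[11:],s[6:]  2  'be'
   3  s[6:],s[0:]  1  'b'
   4  s[0:],s[9:]  0  ''
   5  s[9:],s[5:]  0  ''
   6  s[5:],s[4:]  1  'd'
   7  s[4:],s[12:]  0  ''
   8  s[12:],s[7:]  1  'e'
   9  s[7:],s[8:]  0  ''
  10  s[8:],s[3:]  1  'h'
  11  s[3:],s[2:]  1  'h'
  12  s[2:],s[1:]  2  'hh'

n(n+1)/2 = 13·14/2 = 91
Σ LCP = 0 + 0 + 2 + 1 + 0 + 0 + 1 + 0 + 1 + 0 + 1 + 1 + 2 = 9
distinct = 91 − 9 = 82

82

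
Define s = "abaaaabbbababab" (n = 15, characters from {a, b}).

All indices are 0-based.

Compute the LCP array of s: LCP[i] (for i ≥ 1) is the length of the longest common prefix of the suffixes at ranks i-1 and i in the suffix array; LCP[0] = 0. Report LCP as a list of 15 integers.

[0, 3, 2, 1, 2, 3, 4, 2, 0, 1, 2, 3, 5, 1, 2]

rank→(start, suffix):
  0 → (2, 'aaaabbbababab')
  1 → (3, 'aaabbbababab')
  2 → (4, 'aabbbababab')
  3 → (13, 'ab')
  4 → (0, 'abaaaabbbababab')
  5 → (11, 'abab')
  6 → (9, 'ababab')
  7 → (5, 'abbbababab')
  8 → (14, 'b')
  9 → (1, 'baaaabbbababab')
  10 → (12, 'bab')
  11 → (10, 'babab')
  12 → (8, 'bababab')
  13 → (7, 'bbababab')
  14 → (6, 'bbbababab')

SA = [2, 3, 4, 13, 0, 11, 9, 5, 14, 1, 12, 10, 8, 7, 6]
rank  pair      lcp
   1  s[2:],s[3:]  3  'aaa'
   2  s[3:],s[4:]  2  'aa'
   3  s[4:],s[13:]  1  'a'
   4  s[13:],s[0:]  2  'ab'
   5  s[0:],s[11:]  3  'aba'
   6  s[11:],s[9:]  4  'abab'
   7  s[9:],s[5:]  2  'ab'
   8  s[5:],s[14:]  0  ''
   9  s[14:],s[1:]  1  'b'
  10  s[1:],s[12:]  2  'ba'
  11  s[12:],s[10:]  3  'bab'
  12  s[10:],s[8:]  5  'babab'
  13  s[8:],s[7:]  1  'b'
  14  s[7:],s[6:]  2  'bb'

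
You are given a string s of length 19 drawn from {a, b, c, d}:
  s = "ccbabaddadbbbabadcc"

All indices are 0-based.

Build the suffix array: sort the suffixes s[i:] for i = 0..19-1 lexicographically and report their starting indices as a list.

[13, 3, 8, 15, 5, 12, 2, 14, 4, 11, 10, 18, 1, 17, 0, 7, 9, 16, 6]

rank | idx | suffix
   0 |  13 | abadcc
   1 |   3 | abaddadbbbabadcc
   2 |   8 | adbbbabadcc
   3 |  15 | adcc
   4 |   5 | addadbbbabadcc
   5 |  12 | babadcc
   6 |   2 | babaddadbbbabadcc
   7 |  14 | badcc
   8 |   4 | baddadbbbabadcc
   9 |  11 | bbabadcc
  10 |  10 | bbbabadcc
  11 |  18 | c
  12 |   1 | cbabaddadbbbabadcc
  13 |  17 | cc
  14 |   0 | ccbabaddadbbbabadcc
  15 |   7 | dadbbbabadcc
  16 |   9 | dbbbabadcc
  17 |  16 | dcc
  18 |   6 | ddadbbbabadcc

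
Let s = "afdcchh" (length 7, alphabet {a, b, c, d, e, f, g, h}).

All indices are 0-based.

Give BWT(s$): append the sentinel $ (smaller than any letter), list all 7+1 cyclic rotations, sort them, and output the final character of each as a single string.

rank  rotation  last
    0  $afdcchh  h
    1  afdcchh$  $
    2  cchh$afd  d
    3  chh$afdc  c
    4  dcchh$af  f
    5  fdcchh$a  a
    6  h$afdcch  h
    7  hh$afdcc  c

h$dcfahc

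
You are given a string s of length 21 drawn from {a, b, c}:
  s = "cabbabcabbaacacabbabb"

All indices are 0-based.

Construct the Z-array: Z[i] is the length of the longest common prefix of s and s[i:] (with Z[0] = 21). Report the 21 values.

Z[0]=21
i=1: fresh scan; Z[1]=0
i=2: fresh scan; Z[2]=0
i=3: fresh scan; Z[3]=0
i=4: fresh scan; Z[4]=0
i=5: fresh scan; Z[5]=0
i=6: fresh scan; Z[6]=5 scan→box=[6,11)
i=7: min(r-i=4, Z[1]=0)=0; Z[7]=0
i=8: min(r-i=3, Z[2]=0)=0; Z[8]=0
i=9: min(r-i=2, Z[3]=0)=0; Z[9]=0
i=10: min(r-i=1, Z[4]=0)=0; Z[10]=0
i=11: fresh scan; Z[11]=0
i=12: fresh scan; Z[12]=2 scan→box=[12,14)
i=13: min(r-i=1, Z[1]=0)=0; Z[13]=0
i=14: fresh scan; Z[14]=6 scan→box=[14,20)
i=15: min(r-i=5, Z[1]=0)=0; Z[15]=0
i=16: min(r-i=4, Z[2]=0)=0; Z[16]=0
i=17: min(r-i=3, Z[3]=0)=0; Z[17]=0
i=18: min(r-i=2, Z[4]=0)=0; Z[18]=0
i=19: min(r-i=1, Z[5]=0)=0; Z[19]=0
i=20: fresh scan; Z[20]=0

[21, 0, 0, 0, 0, 0, 5, 0, 0, 0, 0, 0, 2, 0, 6, 0, 0, 0, 0, 0, 0]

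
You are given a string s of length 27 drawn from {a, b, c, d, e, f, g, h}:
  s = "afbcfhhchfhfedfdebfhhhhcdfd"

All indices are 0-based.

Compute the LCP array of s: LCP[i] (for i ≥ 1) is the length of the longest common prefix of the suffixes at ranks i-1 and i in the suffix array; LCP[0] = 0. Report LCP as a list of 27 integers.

[0, 0, 1, 0, 1, 1, 0, 1, 1, 3, 0, 1, 0, 1, 2, 1, 1, 2, 3, 0, 2, 1, 2, 1, 3, 2, 3]

rank→(start, suffix):
  0 → (0, 'afbcfhhchfhfedfdebfhhhhcdfd')
  1 → (2, 'bcfhhchfhfedfdebfhhhhcdfd')
  2 → (17, 'bfhhhhcdfd')
  3 → (23, 'cdfd')
  4 → (3, 'cfhhchfhfedfdebfhhhhcdfd')
  5 → (7, 'chfhfedfdebfhhhhcdfd')
  6 → (26, 'd')
  7 → (15, 'debfhhhhcdfd')
  8 → (24, 'dfd')
  9 → (13, 'dfdebfhhhhcdfd')
  10 → (16, 'ebfhhhhcdfd')
  11 → (12, 'edfdebfhhhhcdfd')
  12 → (1, 'fbcfhhchfhfedfdebfhhhhcdfd')
  13 → (25, 'fd')
  14 → (14, 'fdebfhhhhcdfd')
  15 → (11, 'fedfdebfhhhhcdfd')
  16 → (9, 'fhfedfdebfhhhhcdfd')
  17 → (4, 'fhhchfhfedfdebfhhhhcdfd')
  18 → (18, 'fhhhhcdfd')
  19 → (22, 'hcdfd')
  20 → (6, 'hchfhfedfdebfhhhhcdfd')
  21 → (10, 'hfedfdebfhhhhcdfd')
  22 → (8, 'hfhfedfdebfhhhhcdfd')
  23 → (21, 'hhcdfd')
  24 → (5, 'hhchfhfedfdebfhhhhcdfd')
  25 → (20, 'hhhcdfd')
  26 → (19, 'hhhhcdfd')

SA = [0, 2, 17, 23, 3, 7, 26, 15, 24, 13, 16, 12, 1, 25, 14, 11, 9, 4, 18, 22, 6, 10, 8, 21, 5, 20, 19]
[i] adj suffixes → lcp
  [1] 0/2 → 0 ('')
  [2] 2/17 → 1 ('b')
  [3] 17/23 → 0 ('')
  [4] 23/3 → 1 ('c')
  [5] 3/7 → 1 ('c')
  [6] 7/26 → 0 ('')
  [7] 26/15 → 1 ('d')
  [8] 15/24 → 1 ('d')
  [9] 24/13 → 3 ('dfd')
  [10] 13/16 → 0 ('')
  [11] 16/12 → 1 ('e')
  [12] 12/1 → 0 ('')
  [13] 1/25 → 1 ('f')
  [14] 25/14 → 2 ('fd')
  [15] 14/11 → 1 ('f')
  [16] 11/9 → 1 ('f')
  [17] 9/4 → 2 ('fh')
  [18] 4/18 → 3 ('fhh')
  [19] 18/22 → 0 ('')
  [20] 22/6 → 2 ('hc')
  [21] 6/10 → 1 ('h')
  [22] 10/8 → 2 ('hf')
  [23] 8/21 → 1 ('h')
  [24] 21/5 → 3 ('hhc')
  [25] 5/20 → 2 ('hh')
  [26] 20/19 → 3 ('hhh')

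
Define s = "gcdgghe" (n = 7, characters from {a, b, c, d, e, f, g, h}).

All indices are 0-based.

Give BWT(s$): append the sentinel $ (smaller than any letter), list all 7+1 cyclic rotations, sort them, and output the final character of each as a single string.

egch$dgg

rank  rotation  last
    0  $gcdgghe  e
    1  cdgghe$g  g
    2  dgghe$gc  c
    3  e$gcdggh  h
    4  gcdgghe$  $
    5  gghe$gcd  d
    6  ghe$gcdg  g
    7  he$gcdgg  g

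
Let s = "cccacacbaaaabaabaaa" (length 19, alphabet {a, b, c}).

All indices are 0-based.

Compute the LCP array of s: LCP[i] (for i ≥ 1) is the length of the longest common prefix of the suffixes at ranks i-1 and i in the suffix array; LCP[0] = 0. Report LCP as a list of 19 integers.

rank→(start, suffix):
  0 → (18, 'a')
  1 → (17, 'aa')
  2 → (16, 'aaa')
  3 → (8, 'aaaabaabaaa')
  4 → (9, 'aaabaabaaa')
  5 → (13, 'aabaaa')
  6 → (10, 'aabaabaaa')
  7 → (14, 'abaaa')
  8 → (11, 'abaabaaa')
  9 → (3, 'acacbaaaabaabaaa')
  10 → (5, 'acbaaaabaabaaa')
  11 → (15, 'baaa')
  12 → (7, 'baaaabaabaaa')
  13 → (12, 'baabaaa')
  14 → (2, 'cacacbaaaabaabaaa')
  15 → (4, 'cacbaaaabaabaaa')
  16 → (6, 'cbaaaabaabaaa')
  17 → (1, 'ccacacbaaaabaabaaa')
  18 → (0, 'cccacacbaaaabaabaaa')

SA = [18, 17, 16, 8, 9, 13, 10, 14, 11, 3, 5, 15, 7, 12, 2, 4, 6, 1, 0]
[i] adj suffixes → lcp
  [1] 18/17 → 1 ('a')
  [2] 17/16 → 2 ('aa')
  [3] 16/8 → 3 ('aaa')
  [4] 8/9 → 3 ('aaa')
  [5] 9/13 → 2 ('aa')
  [6] 13/10 → 5 ('aabaa')
  [7] 10/14 → 1 ('a')
  [8] 14/11 → 4 ('abaa')
  [9] 11/3 → 1 ('a')
  [10] 3/5 → 2 ('ac')
  [11] 5/15 → 0 ('')
  [12] 15/7 → 4 ('baaa')
  [13] 7/12 → 3 ('baa')
  [14] 12/2 → 0 ('')
  [15] 2/4 → 3 ('cac')
  [16] 4/6 → 1 ('c')
  [17] 6/1 → 1 ('c')
  [18] 1/0 → 2 ('cc')

[0, 1, 2, 3, 3, 2, 5, 1, 4, 1, 2, 0, 4, 3, 0, 3, 1, 1, 2]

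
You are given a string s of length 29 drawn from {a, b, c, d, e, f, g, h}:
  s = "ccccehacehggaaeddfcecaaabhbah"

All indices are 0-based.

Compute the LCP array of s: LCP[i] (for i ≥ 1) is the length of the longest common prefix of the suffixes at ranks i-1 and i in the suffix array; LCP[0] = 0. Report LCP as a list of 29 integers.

rank | idx | suffix
   0 |  21 | aaabhbah
   1 |  22 | aabhbah
   2 |  12 | aaeddfcecaaabhbah
   3 |  23 | abhbah
   4 |   6 | acehggaaeddfcecaaabhbah
   5 |  13 | aeddfcecaaabhbah
   6 |  27 | ah
   7 |  26 | bah
   8 |  24 | bhbah
   9 |  20 | caaabhbah
  10 |   0 | ccccehacehggaaeddfcecaaabhbah
  11 |   1 | cccehacehggaaeddfcecaaabhbah
  12 |   2 | ccehacehggaaeddfcecaaabhbah
  13 |  18 | cecaaabhbah
  14 |   3 | cehacehggaaeddfcecaaabhbah
  15 |   7 | cehggaaeddfcecaaabhbah
  16 |  15 | ddfcecaaabhbah
  17 |  16 | dfcecaaabhbah
  18 |  19 | ecaaabhbah
  19 |  14 | eddfcecaaabhbah
  20 |   4 | ehacehggaaeddfcecaaabhbah
  21 |   8 | ehggaaeddfcecaaabhbah
  22 |  17 | fcecaaabhbah
  23 |  11 | gaaeddfcecaaabhbah
  24 |  10 | ggaaeddfcecaaabhbah
  25 |  28 | h
  26 |   5 | hacehggaaeddfcecaaabhbah
  27 |  25 | hbah
  28 |   9 | hggaaeddfcecaaabhbah

SA = [21, 22, 12, 23, 6, 13, 27, 26, 24, 20, 0, 1, 2, 18, 3, 7, 15, 16, 19, 14, 4, 8, 17, 11, 10, 28, 5, 25, 9]
rank  pair      lcp
   1  s[21:],s[22:]  2  'aa'
   2  s[22:],s[12:]  2  'aa'
   3  s[12:],s[23:]  1  'a'
   4  s[23:],s[6:]  1  'a'
   5  s[6:],s[13:]  1  'a'
   6  s[13:],s[27:]  1  'a'
   7  s[27:],s[26:]  0  ''
   8  s[26:],s[24:]  1  'b'
   9  s[24:],s[20:]  0  ''
  10  s[20:],s[0:]  1  'c'
  11  s[0:],s[1:]  3  'ccc'
  12  s[1:],s[2:]  2  'cc'
  13  s[2:],s[18:]  1  'c'
  14  s[18:],s[3:]  2  'ce'
  15  s[3:],s[7:]  3  'ceh'
  16  s[7:],s[15:]  0  ''
  17  s[15:],s[16:]  1  'd'
  18  s[16:],s[19:]  0  ''
  19  s[19:],s[14:]  1  'e'
  20  s[14:],s[4:]  1  'e'
  21  s[4:],s[8:]  2  'eh'
  22  s[8:],s[17:]  0  ''
  23  s[17:],s[11:]  0  ''
  24  s[11:],s[10:]  1  'g'
  25  s[10:],s[28:]  0  ''
  26  s[28:],s[5:]  1  'h'
  27  s[5:],s[25:]  1  'h'
  28  s[25:],s[9:]  1  'h'

[0, 2, 2, 1, 1, 1, 1, 0, 1, 0, 1, 3, 2, 1, 2, 3, 0, 1, 0, 1, 1, 2, 0, 0, 1, 0, 1, 1, 1]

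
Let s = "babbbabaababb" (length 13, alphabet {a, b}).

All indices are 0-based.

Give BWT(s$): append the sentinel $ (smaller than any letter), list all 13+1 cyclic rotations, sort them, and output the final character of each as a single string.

bbbabbbaba$aba

rank  rotation        last
    0  $babbbabaababb  b
    1  aababb$babbbab  b
    2  abaababb$babbb  b
    3  ababb$babbbaba  a
    4  abb$babbbabaab  b
    5  abbbabaababb$b  b
    6  b$babbbabaabab  b
    7  baababb$babbba  a
    8  babaababb$babb  b
    9  babb$babbbabaa  a
   10  babbbabaababb$  $
   11  bb$babbbabaaba  a
   12  bbabaababb$bab  b
   13  bbbabaababb$ba  a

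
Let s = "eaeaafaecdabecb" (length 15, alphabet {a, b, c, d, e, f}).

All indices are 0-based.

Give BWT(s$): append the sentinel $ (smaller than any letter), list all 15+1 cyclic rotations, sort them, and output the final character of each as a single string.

rank  rotation          last
    0  $eaeaafaecdabecb  b
    1  aafaecdabecb$eae  e
    2  abecb$eaeaafaecd  d
    3  aeaafaecdabecb$e  e
    4  aecdabecb$eaeaaf  f
    5  afaecdabecb$eaea  a
    6  b$eaeaafaecdabec  c
    7  becb$eaeaafaecda  a
    8  cb$eaeaafaecdabe  e
    9  cdabecb$eaeaafae  e
   10  dabecb$eaeaafaec  c
   11  eaafaecdabecb$ea  a
   12  eaeaafaecdabecb$  $
   13  ecb$eaeaafaecdab  b
   14  ecdabecb$eaeaafa  a
   15  faecdabecb$eaeaa  a

bedefacaeeca$baa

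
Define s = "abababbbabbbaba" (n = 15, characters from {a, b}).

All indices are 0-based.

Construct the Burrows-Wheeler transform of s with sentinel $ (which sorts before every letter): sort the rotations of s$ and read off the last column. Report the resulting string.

rank  rotation          last
    0  $abababbbabbbaba  a
    1  a$abababbbabbbab  b
    2  aba$abababbbabbb  b
    3  abababbbabbbaba$  $
    4  ababbbabbbaba$ab  b
    5  abbbaba$abababbb  b
    6  abbbabbbaba$abab  b
    7  ba$abababbbabbba  a
    8  baba$abababbbabb  b
    9  bababbbabbbaba$a  a
   10  babbbaba$abababb  b
   11  babbbabbbaba$aba  a
   12  bbaba$abababbbab  b
   13  bbabbbaba$ababab  b
   14  bbbaba$abababbba  a
   15  bbbabbbaba$ababa  a

abb$bbbabababbaa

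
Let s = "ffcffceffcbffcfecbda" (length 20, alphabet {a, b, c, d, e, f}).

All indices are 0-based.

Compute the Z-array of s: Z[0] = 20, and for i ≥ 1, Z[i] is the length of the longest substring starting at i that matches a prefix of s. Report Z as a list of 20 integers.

Z[0]=20
i=1: outside box; Z[1]=1 grow→box=[1,2)
i=2: outside box; Z[2]=0
i=3: outside box; Z[3]=3 grow→box=[3,6)
i=4: min(r-i=2, Z[1]=1)=1; Z[4]=1
i=5: min(r-i=1, Z[2]=0)=0; Z[5]=0
i=6: outside box; Z[6]=0
i=7: outside box; Z[7]=3 grow→box=[7,10)
i=8: min(r-i=2, Z[1]=1)=1; Z[8]=1
i=9: min(r-i=1, Z[2]=0)=0; Z[9]=0
i=10: outside box; Z[10]=0
i=11: outside box; Z[11]=4 grow→box=[11,15)
i=12: min(r-i=3, Z[1]=1)=1; Z[12]=1
i=13: min(r-i=2, Z[2]=0)=0; Z[13]=0
i=14: min(r-i=1, Z[3]=3)=1; Z[14]=1
i=15: outside box; Z[15]=0
i=16: outside box; Z[16]=0
i=17: outside box; Z[17]=0
i=18: outside box; Z[18]=0
i=19: outside box; Z[19]=0

[20, 1, 0, 3, 1, 0, 0, 3, 1, 0, 0, 4, 1, 0, 1, 0, 0, 0, 0, 0]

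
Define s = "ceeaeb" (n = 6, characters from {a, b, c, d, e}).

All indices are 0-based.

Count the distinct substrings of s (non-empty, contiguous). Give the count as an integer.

19

rank | idx | suffix
   0 |   3 | aeb
   1 |   5 | b
   2 |   0 | ceeaeb
   3 |   2 | eaeb
   4 |   4 | eb
   5 |   1 | eeaeb

SA = [3, 5, 0, 2, 4, 1]
[i] adj suffixes → lcp
  [1] 3/5 → 0 ('')
  [2] 5/0 → 0 ('')
  [3] 0/2 → 0 ('')
  [4] 2/4 → 1 ('e')
  [5] 4/1 → 1 ('e')

n(n+1)/2 = 6·7/2 = 21
Σ LCP = 0 + 0 + 0 + 0 + 1 + 1 = 2
distinct = 21 − 2 = 19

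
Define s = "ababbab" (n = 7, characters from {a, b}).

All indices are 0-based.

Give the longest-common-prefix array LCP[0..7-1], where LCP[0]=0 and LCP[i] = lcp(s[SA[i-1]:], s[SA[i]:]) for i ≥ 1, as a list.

[0, 2, 2, 0, 1, 3, 1]

rank→(start, suffix):
  0 → (5, 'ab')
  1 → (0, 'ababbab')
  2 → (2, 'abbab')
  3 → (6, 'b')
  4 → (4, 'bab')
  5 → (1, 'babbab')
  6 → (3, 'bbab')

SA = [5, 0, 2, 6, 4, 1, 3]
i: (SA[i-1],SA[i]) lcp shared
  1: (5,0) 2 'ab'
  2: (0,2) 2 'ab'
  3: (2,6) 0 ''
  4: (6,4) 1 'b'
  5: (4,1) 3 'bab'
  6: (1,3) 1 'b'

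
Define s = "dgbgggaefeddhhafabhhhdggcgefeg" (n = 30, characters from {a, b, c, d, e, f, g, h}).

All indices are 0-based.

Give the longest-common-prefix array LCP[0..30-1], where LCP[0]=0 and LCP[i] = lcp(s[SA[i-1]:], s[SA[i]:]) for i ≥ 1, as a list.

[0, 1, 1, 0, 1, 0, 0, 1, 2, 1, 0, 1, 3, 1, 0, 1, 2, 0, 1, 1, 1, 1, 1, 2, 2, 0, 1, 1, 2, 2]

sorted suffixes:
  #0 SA[0]=16  'abhhhdggcgefeg'
  #1 SA[1]=6  'aefeddhhafabhhhdggcgefeg'
  #2 SA[2]=14  'afabhhhdggcgefeg'
  #3 SA[3]=2  'bgggaefeddhhafabhhhdggcgefeg'
  #4 SA[4]=17  'bhhhdggcgefeg'
  #5 SA[5]=24  'cgefeg'
  #6 SA[6]=10  'ddhhafabhhhdggcgefeg'
  #7 SA[7]=0  'dgbgggaefeddhhafabhhhdggcgefeg'
  #8 SA[8]=21  'dggcgefeg'
  #9 SA[9]=11  'dhhafabhhhdggcgefeg'
  #10 SA[10]=9  'eddhhafabhhhdggcgefeg'
  #11 SA[11]=7  'efeddhhafabhhhdggcgefeg'
  #12 SA[12]=26  'efeg'
  #13 SA[13]=28  'eg'
  #14 SA[14]=15  'fabhhhdggcgefeg'
  #15 SA[15]=8  'feddhhafabhhhdggcgefeg'
  #16 SA[16]=27  'feg'
  #17 SA[17]=29  'g'
  #18 SA[18]=5  'gaefeddhhafabhhhdggcgefeg'
  #19 SA[19]=1  'gbgggaefeddhhafabhhhdggcgefeg'
  #20 SA[20]=23  'gcgefeg'
  #21 SA[21]=25  'gefeg'
  #22 SA[22]=4  'ggaefeddhhafabhhhdggcgefeg'
  #23 SA[23]=22  'ggcgefeg'
  #24 SA[24]=3  'gggaefeddhhafabhhhdggcgefeg'
  #25 SA[25]=13  'hafabhhhdggcgefeg'
  #26 SA[26]=20  'hdggcgefeg'
  #27 SA[27]=12  'hhafabhhhdggcgefeg'
  #28 SA[28]=19  'hhdggcgefeg'
  #29 SA[29]=18  'hhhdggcgefeg'

SA = [16, 6, 14, 2, 17, 24, 10, 0, 21, 11, 9, 7, 26, 28, 15, 8, 27, 29, 5, 1, 23, 25, 4, 22, 3, 13, 20, 12, 19, 18]
rank  pair      lcp
   1  s[16:],s[6:]  1  'a'
   2  s[6:],s[14:]  1  'a'
   3  s[14:],s[2:]  0  ''
   4  s[2:],s[17:]  1  'b'
   5  s[17:],s[24:]  0  ''
   6  s[24:],s[10:]  0  ''
   7  s[10:],s[0:]  1  'd'
   8  s[0:],s[21:]  2  'dg'
   9  s[21:],s[11:]  1  'd'
  10  s[11:],s[9:]  0  ''
  11  s[9:],s[7:]  1  'e'
  12  s[7:],s[26:]  3  'efe'
  13  s[26:],s[28:]  1  'e'
  14  s[28:],s[15:]  0  ''
  15  s[15:],s[8:]  1  'f'
  16  s[8:],s[27:]  2  'fe'
  17  s[27:],s[29:]  0  ''
  18  s[29:],s[5:]  1  'g'
  19  s[5:],s[1:]  1  'g'
  20  s[1:],s[23:]  1  'g'
  21  s[23:],s[25:]  1  'g'
  22  s[25:],s[4:]  1  'g'
  23  s[4:],s[22:]  2  'gg'
  24  s[22:],s[3:]  2  'gg'
  25  s[3:],s[13:]  0  ''
  26  s[13:],s[20:]  1  'h'
  27  s[20:],s[12:]  1  'h'
  28  s[12:],s[19:]  2  'hh'
  29  s[19:],s[18:]  2  'hh'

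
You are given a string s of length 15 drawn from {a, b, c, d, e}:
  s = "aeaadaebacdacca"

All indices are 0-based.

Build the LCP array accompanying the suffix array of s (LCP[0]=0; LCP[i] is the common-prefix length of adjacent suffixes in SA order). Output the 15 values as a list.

[0, 1, 1, 2, 1, 1, 2, 0, 0, 1, 1, 0, 2, 0, 1]

sorted suffixes:
  #0 SA[0]=14  'a'
  #1 SA[1]=2  'aadaebacdacca'
  #2 SA[2]=11  'acca'
  #3 SA[3]=8  'acdacca'
  #4 SA[4]=3  'adaebacdacca'
  #5 SA[5]=0  'aeaadaebacdacca'
  #6 SA[6]=5  'aebacdacca'
  #7 SA[7]=7  'bacdacca'
  #8 SA[8]=13  'ca'
  #9 SA[9]=12  'cca'
  #10 SA[10]=9  'cdacca'
  #11 SA[11]=10  'dacca'
  #12 SA[12]=4  'daebacdacca'
  #13 SA[13]=1  'eaadaebacdacca'
  #14 SA[14]=6  'ebacdacca'

SA = [14, 2, 11, 8, 3, 0, 5, 7, 13, 12, 9, 10, 4, 1, 6]
[i] adj suffixes → lcp
  [1] 14/2 → 1 ('a')
  [2] 2/11 → 1 ('a')
  [3] 11/8 → 2 ('ac')
  [4] 8/3 → 1 ('a')
  [5] 3/0 → 1 ('a')
  [6] 0/5 → 2 ('ae')
  [7] 5/7 → 0 ('')
  [8] 7/13 → 0 ('')
  [9] 13/12 → 1 ('c')
  [10] 12/9 → 1 ('c')
  [11] 9/10 → 0 ('')
  [12] 10/4 → 2 ('da')
  [13] 4/1 → 0 ('')
  [14] 1/6 → 1 ('e')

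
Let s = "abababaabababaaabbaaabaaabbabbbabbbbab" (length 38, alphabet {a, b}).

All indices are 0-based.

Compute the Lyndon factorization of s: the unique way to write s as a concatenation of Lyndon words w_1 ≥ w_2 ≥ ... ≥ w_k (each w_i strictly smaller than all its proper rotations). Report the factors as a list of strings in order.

emit factor 1: 'ab' (i=0, period=2)
emit factor 2: 'ab' (i=2, period=2)
emit factor 3: 'ab' (i=4, period=2)
emit factor 4: 'aababab' (i=6, period=7)
emit factor 5: 'aaabb' (i=13, period=5)
emit factor 6: 'aaabaaabbabbbabbbbab' (i=18, period=20)

["ab", "ab", "ab", "aababab", "aaabb", "aaabaaabbabbbabbbbab"]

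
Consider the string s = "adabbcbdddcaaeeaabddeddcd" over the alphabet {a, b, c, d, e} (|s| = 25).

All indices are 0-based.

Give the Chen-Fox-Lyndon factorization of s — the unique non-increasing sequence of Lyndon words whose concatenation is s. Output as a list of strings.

emit factor 1: 'ad' (i=0, period=2)
emit factor 2: 'abbcbdddc' (i=2, period=9)
emit factor 3: 'aaee' (i=11, period=4)
emit factor 4: 'aabddeddcd' (i=15, period=10)

["ad", "abbcbdddc", "aaee", "aabddeddcd"]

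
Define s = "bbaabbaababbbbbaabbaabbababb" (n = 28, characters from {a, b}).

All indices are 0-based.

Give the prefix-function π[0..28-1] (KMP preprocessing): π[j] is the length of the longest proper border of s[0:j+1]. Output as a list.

π[0] = 0
j=1 s[j]='b': π[1]=1 (border 'b')
j=2 s[j]='a': k: 1→0; π[2]=0 (border '')
j=3 s[j]='a': π[3]=0 (border '')
j=4 s[j]='b': π[4]=1 (border 'b')
j=5 s[j]='b': π[5]=2 (border 'bb')
j=6 s[j]='a': π[6]=3 (border 'bba')
j=7 s[j]='a': π[7]=4 (border 'bbaa')
j=8 s[j]='b': π[8]=5 (border 'bbaab')
j=9 s[j]='a': k: 5→1→0; π[9]=0 (border '')
j=10 s[j]='b': π[10]=1 (border 'b')
j=11 s[j]='b': π[11]=2 (border 'bb')
j=12 s[j]='b': k: 2→1; π[12]=2 (border 'bb')
j=13 s[j]='b': k: 2→1; π[13]=2 (border 'bb')
j=14 s[j]='b': k: 2→1; π[14]=2 (border 'bb')
j=15 s[j]='a': π[15]=3 (border 'bba')
j=16 s[j]='a': π[16]=4 (border 'bbaa')
j=17 s[j]='b': π[17]=5 (border 'bbaab')
j=18 s[j]='b': π[18]=6 (border 'bbaabb')
j=19 s[j]='a': π[19]=7 (border 'bbaabba')
j=20 s[j]='a': π[20]=8 (border 'bbaabbaa')
j=21 s[j]='b': π[21]=9 (border 'bbaabbaab')
j=22 s[j]='b': k: 9→5; π[22]=6 (border 'bbaabb')
j=23 s[j]='a': π[23]=7 (border 'bbaabba')
j=24 s[j]='b': k: 7→3→0; π[24]=1 (border 'b')
j=25 s[j]='a': k: 1→0; π[25]=0 (border '')
j=26 s[j]='b': π[26]=1 (border 'b')
j=27 s[j]='b': π[27]=2 (border 'bb')

[0, 1, 0, 0, 1, 2, 3, 4, 5, 0, 1, 2, 2, 2, 2, 3, 4, 5, 6, 7, 8, 9, 6, 7, 1, 0, 1, 2]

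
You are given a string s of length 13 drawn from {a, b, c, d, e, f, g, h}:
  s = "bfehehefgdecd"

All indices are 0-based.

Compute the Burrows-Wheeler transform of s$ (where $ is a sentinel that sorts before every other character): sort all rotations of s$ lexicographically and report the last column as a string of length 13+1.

d$ecgdhhfbefee

rank  rotation        last
    0  $bfehehefgdecd  d
    1  bfehehefgdecd$  $
    2  cd$bfehehefgde  e
    3  d$bfehehefgdec  c
    4  decd$bfehehefg  g
    5  ecd$bfehehefgd  d
    6  efgdecd$bfeheh  h
    7  ehefgdecd$bfeh  h
    8  ehehefgdecd$bf  f
    9  fehehefgdecd$b  b
   10  fgdecd$bfehehe  e
   11  gdecd$bfehehef  f
   12  hefgdecd$bfehe  e
   13  hehefgdecd$bfe  e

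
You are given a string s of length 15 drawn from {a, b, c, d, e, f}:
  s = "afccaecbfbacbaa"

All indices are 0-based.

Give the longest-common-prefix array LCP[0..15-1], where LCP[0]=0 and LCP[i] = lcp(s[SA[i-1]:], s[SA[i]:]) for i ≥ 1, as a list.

sorted suffixes:
  #0 SA[0]=14  'a'
  #1 SA[1]=13  'aa'
  #2 SA[2]=10  'acbaa'
  #3 SA[3]=4  'aecbfbacbaa'
  #4 SA[4]=0  'afccaecbfbacbaa'
  #5 SA[5]=12  'baa'
  #6 SA[6]=9  'bacbaa'
  #7 SA[7]=7  'bfbacbaa'
  #8 SA[8]=3  'caecbfbacbaa'
  #9 SA[9]=11  'cbaa'
  #10 SA[10]=6  'cbfbacbaa'
  #11 SA[11]=2  'ccaecbfbacbaa'
  #12 SA[12]=5  'ecbfbacbaa'
  #13 SA[13]=8  'fbacbaa'
  #14 SA[14]=1  'fccaecbfbacbaa'

SA = [14, 13, 10, 4, 0, 12, 9, 7, 3, 11, 6, 2, 5, 8, 1]
i: (SA[i-1],SA[i]) lcp shared
  1: (14,13) 1 'a'
  2: (13,10) 1 'a'
  3: (10,4) 1 'a'
  4: (4,0) 1 'a'
  5: (0,12) 0 ''
  6: (12,9) 2 'ba'
  7: (9,7) 1 'b'
  8: (7,3) 0 ''
  9: (3,11) 1 'c'
  10: (11,6) 2 'cb'
  11: (6,2) 1 'c'
  12: (2,5) 0 ''
  13: (5,8) 0 ''
  14: (8,1) 1 'f'

[0, 1, 1, 1, 1, 0, 2, 1, 0, 1, 2, 1, 0, 0, 1]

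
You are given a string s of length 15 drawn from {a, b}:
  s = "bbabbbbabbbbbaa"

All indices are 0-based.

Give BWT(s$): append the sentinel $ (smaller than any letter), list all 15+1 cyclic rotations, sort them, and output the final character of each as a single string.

rank  rotation          last
    0  $bbabbbbabbbbbaa  a
    1  a$bbabbbbabbbbba  a
    2  aa$bbabbbbabbbbb  b
    3  abbbbabbbbbaa$bb  b
    4  abbbbbaa$bbabbbb  b
    5  baa$bbabbbbabbbb  b
    6  babbbbabbbbbaa$b  b
    7  babbbbbaa$bbabbb  b
    8  bbaa$bbabbbbabbb  b
    9  bbabbbbabbbbbaa$  $
   10  bbabbbbbaa$bbabb  b
   11  bbbaa$bbabbbbabb  b
   12  bbbabbbbbaa$bbab  b
   13  bbbbaa$bbabbbbab  b
   14  bbbbabbbbbaa$bba  a
   15  bbbbbaa$bbabbbba  a

aabbbbbbb$bbbbaa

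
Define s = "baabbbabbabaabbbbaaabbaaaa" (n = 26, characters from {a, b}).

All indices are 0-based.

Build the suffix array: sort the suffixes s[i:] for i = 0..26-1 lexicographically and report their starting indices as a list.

[25, 24, 23, 22, 17, 18, 1, 11, 9, 19, 6, 2, 12, 21, 16, 0, 10, 8, 5, 20, 15, 7, 4, 14, 3, 13]

rank→(start, suffix):
  0 → (25, 'a')
  1 → (24, 'aa')
  2 → (23, 'aaa')
  3 → (22, 'aaaa')
  4 → (17, 'aaabbaaaa')
  5 → (18, 'aabbaaaa')
  6 → (1, 'aabbbabbabaabbbbaaabbaaaa')
  7 → (11, 'aabbbbaaabbaaaa')
  8 → (9, 'abaabbbbaaabbaaaa')
  9 → (19, 'abbaaaa')
  10 → (6, 'abbabaabbbbaaabbaaaa')
  11 → (2, 'abbbabbabaabbbbaaabbaaaa')
  12 → (12, 'abbbbaaabbaaaa')
  13 → (21, 'baaaa')
  14 → (16, 'baaabbaaaa')
  15 → (0, 'baabbbabbabaabbbbaaabbaaaa')
  16 → (10, 'baabbbbaaabbaaaa')
  17 → (8, 'babaabbbbaaabbaaaa')
  18 → (5, 'babbabaabbbbaaabbaaaa')
  19 → (20, 'bbaaaa')
  20 → (15, 'bbaaabbaaaa')
  21 → (7, 'bbabaabbbbaaabbaaaa')
  22 → (4, 'bbabbabaabbbbaaabbaaaa')
  23 → (14, 'bbbaaabbaaaa')
  24 → (3, 'bbbabbabaabbbbaaabbaaaa')
  25 → (13, 'bbbbaaabbaaaa')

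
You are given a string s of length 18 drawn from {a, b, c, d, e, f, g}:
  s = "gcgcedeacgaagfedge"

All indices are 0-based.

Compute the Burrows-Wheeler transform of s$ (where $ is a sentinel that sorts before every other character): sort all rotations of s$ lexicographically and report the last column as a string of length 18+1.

rank  rotation             last
    0  $gcgcedeacgaagfedge  e
    1  aagfedge$gcgcedeacg  g
    2  acgaagfedge$gcgcede  e
    3  agfedge$gcgcedeacga  a
    4  cedeacgaagfedge$gcg  g
    5  cgaagfedge$gcgcedea  a
    6  cgcedeacgaagfedge$g  g
    7  deacgaagfedge$gcgce  e
    8  dge$gcgcedeacgaagfe  e
    9  e$gcgcedeacgaagfedg  g
   10  eacgaagfedge$gcgced  d
   11  edeacgaagfedge$gcgc  c
   12  edge$gcgcedeacgaagf  f
   13  fedge$gcgcedeacgaag  g
   14  gaagfedge$gcgcedeac  c
   15  gcedeacgaagfedge$gc  c
   16  gcgcedeacgaagfedge$  $
   17  ge$gcgcedeacgaagfed  d
   18  gfedge$gcgcedeacgaa  a

egeagageegdcfgcc$da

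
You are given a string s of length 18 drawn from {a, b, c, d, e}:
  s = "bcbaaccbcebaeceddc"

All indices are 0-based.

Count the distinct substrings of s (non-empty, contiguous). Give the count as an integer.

154

rank→(start, suffix):
  0 → (3, 'aaccbcebaeceddc')
  1 → (4, 'accbcebaeceddc')
  2 → (11, 'aeceddc')
  3 → (2, 'baaccbcebaeceddc')
  4 → (10, 'baeceddc')
  5 → (0, 'bcbaaccbcebaeceddc')
  6 → (7, 'bcebaeceddc')
  7 → (17, 'c')
  8 → (1, 'cbaaccbcebaeceddc')
  9 → (6, 'cbcebaeceddc')
  10 → (5, 'ccbcebaeceddc')
  11 → (8, 'cebaeceddc')
  12 → (13, 'ceddc')
  13 → (16, 'dc')
  14 → (15, 'ddc')
  15 → (9, 'ebaeceddc')
  16 → (12, 'eceddc')
  17 → (14, 'eddc')

SA = [3, 4, 11, 2, 10, 0, 7, 17, 1, 6, 5, 8, 13, 16, 15, 9, 12, 14]
i: (SA[i-1],SA[i]) lcp shared
  1: (3,4) 1 'a'
  2: (4,11) 1 'a'
  3: (11,2) 0 ''
  4: (2,10) 2 'ba'
  5: (10,0) 1 'b'
  6: (0,7) 2 'bc'
  7: (7,17) 0 ''
  8: (17,1) 1 'c'
  9: (1,6) 2 'cb'
  10: (6,5) 1 'c'
  11: (5,8) 1 'c'
  12: (8,13) 2 'ce'
  13: (13,16) 0 ''
  14: (16,15) 1 'd'
  15: (15,9) 0 ''
  16: (9,12) 1 'e'
  17: (12,14) 1 'e'

n(n+1)/2 = 18·19/2 = 171
Σ LCP = 0 + 1 + 1 + 0 + 2 + 1 + 2 + 0 + 1 + 2 + 1 + 1 + 2 + 0 + 1 + 0 + 1 + 1 = 17
distinct = 171 − 17 = 154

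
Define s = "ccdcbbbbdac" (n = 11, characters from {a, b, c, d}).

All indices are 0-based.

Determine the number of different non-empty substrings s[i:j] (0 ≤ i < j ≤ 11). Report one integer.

56

rank→(start, suffix):
  0 → (9, 'ac')
  1 → (4, 'bbbbdac')
  2 → (5, 'bbbdac')
  3 → (6, 'bbdac')
  4 → (7, 'bdac')
  5 → (10, 'c')
  6 → (3, 'cbbbbdac')
  7 → (0, 'ccdcbbbbdac')
  8 → (1, 'cdcbbbbdac')
  9 → (8, 'dac')
  10 → (2, 'dcbbbbdac')

SA = [9, 4, 5, 6, 7, 10, 3, 0, 1, 8, 2]
i: (SA[i-1],SA[i]) lcp shared
  1: (9,4) 0 ''
  2: (4,5) 3 'bbb'
  3: (5,6) 2 'bb'
  4: (6,7) 1 'b'
  5: (7,10) 0 ''
  6: (10,3) 1 'c'
  7: (3,0) 1 'c'
  8: (0,1) 1 'c'
  9: (1,8) 0 ''
  10: (8,2) 1 'd'

n(n+1)/2 = 11·12/2 = 66
Σ LCP = 0 + 0 + 3 + 2 + 1 + 0 + 1 + 1 + 1 + 0 + 1 = 10
distinct = 66 − 10 = 56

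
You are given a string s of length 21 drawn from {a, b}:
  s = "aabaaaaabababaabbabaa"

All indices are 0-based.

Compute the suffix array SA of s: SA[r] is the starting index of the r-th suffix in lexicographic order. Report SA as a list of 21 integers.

[20, 19, 3, 4, 5, 0, 6, 13, 17, 1, 11, 9, 7, 14, 18, 2, 12, 16, 10, 8, 15]

sorted suffixes:
  #0 SA[0]=20  'a'
  #1 SA[1]=19  'aa'
  #2 SA[2]=3  'aaaaabababaabbabaa'
  #3 SA[3]=4  'aaaabababaabbabaa'
  #4 SA[4]=5  'aaabababaabbabaa'
  #5 SA[5]=0  'aabaaaaabababaabbabaa'
  #6 SA[6]=6  'aabababaabbabaa'
  #7 SA[7]=13  'aabbabaa'
  #8 SA[8]=17  'abaa'
  #9 SA[9]=1  'abaaaaabababaabbabaa'
  #10 SA[10]=11  'abaabbabaa'
  #11 SA[11]=9  'ababaabbabaa'
  #12 SA[12]=7  'abababaabbabaa'
  #13 SA[13]=14  'abbabaa'
  #14 SA[14]=18  'baa'
  #15 SA[15]=2  'baaaaabababaabbabaa'
  #16 SA[16]=12  'baabbabaa'
  #17 SA[17]=16  'babaa'
  #18 SA[18]=10  'babaabbabaa'
  #19 SA[19]=8  'bababaabbabaa'
  #20 SA[20]=15  'bbabaa'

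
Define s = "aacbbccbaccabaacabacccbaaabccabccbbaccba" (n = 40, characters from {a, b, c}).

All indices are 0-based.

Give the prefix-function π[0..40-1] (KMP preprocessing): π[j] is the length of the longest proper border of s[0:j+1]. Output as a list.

[0, 1, 0, 0, 0, 0, 0, 0, 1, 0, 0, 1, 0, 1, 2, 3, 1, 0, 1, 0, 0, 0, 0, 1, 2, 2, 0, 0, 0, 1, 0, 0, 0, 0, 0, 1, 0, 0, 0, 1]

π[0] = 0
j=1 s[j]='a': π[1]=1 (border 'a')
j=2 s[j]='c': k: 1→0; π[2]=0 (border '')
j=3 s[j]='b': π[3]=0 (border '')
j=4 s[j]='b': π[4]=0 (border '')
j=5 s[j]='c': π[5]=0 (border '')
j=6 s[j]='c': π[6]=0 (border '')
j=7 s[j]='b': π[7]=0 (border '')
j=8 s[j]='a': π[8]=1 (border 'a')
j=9 s[j]='c': k: 1→0; π[9]=0 (border '')
j=10 s[j]='c': π[10]=0 (border '')
j=11 s[j]='a': π[11]=1 (border 'a')
j=12 s[j]='b': k: 1→0; π[12]=0 (border '')
j=13 s[j]='a': π[13]=1 (border 'a')
j=14 s[j]='a': π[14]=2 (border 'aa')
j=15 s[j]='c': π[15]=3 (border 'aac')
j=16 s[j]='a': k: 3→0; π[16]=1 (border 'a')
j=17 s[j]='b': k: 1→0; π[17]=0 (border '')
j=18 s[j]='a': π[18]=1 (border 'a')
j=19 s[j]='c': k: 1→0; π[19]=0 (border '')
j=20 s[j]='c': π[20]=0 (border '')
j=21 s[j]='c': π[21]=0 (border '')
j=22 s[j]='b': π[22]=0 (border '')
j=23 s[j]='a': π[23]=1 (border 'a')
j=24 s[j]='a': π[24]=2 (border 'aa')
j=25 s[j]='a': k: 2→1; π[25]=2 (border 'aa')
j=26 s[j]='b': k: 2→1→0; π[26]=0 (border '')
j=27 s[j]='c': π[27]=0 (border '')
j=28 s[j]='c': π[28]=0 (border '')
j=29 s[j]='a': π[29]=1 (border 'a')
j=30 s[j]='b': k: 1→0; π[30]=0 (border '')
j=31 s[j]='c': π[31]=0 (border '')
j=32 s[j]='c': π[32]=0 (border '')
j=33 s[j]='b': π[33]=0 (border '')
j=34 s[j]='b': π[34]=0 (border '')
j=35 s[j]='a': π[35]=1 (border 'a')
j=36 s[j]='c': k: 1→0; π[36]=0 (border '')
j=37 s[j]='c': π[37]=0 (border '')
j=38 s[j]='b': π[38]=0 (border '')
j=39 s[j]='a': π[39]=1 (border 'a')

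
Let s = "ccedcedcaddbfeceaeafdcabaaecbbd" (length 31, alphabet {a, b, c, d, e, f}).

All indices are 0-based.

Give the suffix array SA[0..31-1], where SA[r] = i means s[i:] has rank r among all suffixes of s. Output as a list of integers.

sorted suffixes:
  #0 SA[0]=24  'aaecbbd'
  #1 SA[1]=22  'abaaecbbd'
  #2 SA[2]=8  'addbfeceaeafdcabaaecbbd'
  #3 SA[3]=16  'aeafdcabaaecbbd'
  #4 SA[4]=25  'aecbbd'
  #5 SA[5]=18  'afdcabaaecbbd'
  #6 SA[6]=23  'baaecbbd'
  #7 SA[7]=28  'bbd'
  #8 SA[8]=29  'bd'
  #9 SA[9]=11  'bfeceaeafdcabaaecbbd'
  #10 SA[10]=21  'cabaaecbbd'
  #11 SA[11]=7  'caddbfeceaeafdcabaaecbbd'
  #12 SA[12]=27  'cbbd'
  #13 SA[13]=0  'ccedcedcaddbfeceaeafdcabaaecbbd'
  #14 SA[14]=14  'ceaeafdcabaaecbbd'
  #15 SA[15]=4  'cedcaddbfeceaeafdcabaaecbbd'
  #16 SA[16]=1  'cedcedcaddbfeceaeafdcabaaecbbd'
  #17 SA[17]=30  'd'
  #18 SA[18]=10  'dbfeceaeafdcabaaecbbd'
  #19 SA[19]=20  'dcabaaecbbd'
  #20 SA[20]=6  'dcaddbfeceaeafdcabaaecbbd'
  #21 SA[21]=3  'dcedcaddbfeceaeafdcabaaecbbd'
  #22 SA[22]=9  'ddbfeceaeafdcabaaecbbd'
  #23 SA[23]=15  'eaeafdcabaaecbbd'
  #24 SA[24]=17  'eafdcabaaecbbd'
  #25 SA[25]=26  'ecbbd'
  #26 SA[26]=13  'eceaeafdcabaaecbbd'
  #27 SA[27]=5  'edcaddbfeceaeafdcabaaecbbd'
  #28 SA[28]=2  'edcedcaddbfeceaeafdcabaaecbbd'
  #29 SA[29]=19  'fdcabaaecbbd'
  #30 SA[30]=12  'feceaeafdcabaaecbbd'

[24, 22, 8, 16, 25, 18, 23, 28, 29, 11, 21, 7, 27, 0, 14, 4, 1, 30, 10, 20, 6, 3, 9, 15, 17, 26, 13, 5, 2, 19, 12]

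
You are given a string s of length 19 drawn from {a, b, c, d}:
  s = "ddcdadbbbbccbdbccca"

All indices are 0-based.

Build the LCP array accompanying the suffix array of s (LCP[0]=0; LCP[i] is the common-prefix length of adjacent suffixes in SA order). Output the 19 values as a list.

rank→(start, suffix):
  0 → (18, 'a')
  1 → (4, 'adbbbbccbdbccca')
  2 → (6, 'bbbbccbdbccca')
  3 → (7, 'bbbccbdbccca')
  4 → (8, 'bbccbdbccca')
  5 → (9, 'bccbdbccca')
  6 → (14, 'bccca')
  7 → (12, 'bdbccca')
  8 → (17, 'ca')
  9 → (11, 'cbdbccca')
  10 → (16, 'cca')
  11 → (10, 'ccbdbccca')
  12 → (15, 'ccca')
  13 → (2, 'cdadbbbbccbdbccca')
  14 → (3, 'dadbbbbccbdbccca')
  15 → (5, 'dbbbbccbdbccca')
  16 → (13, 'dbccca')
  17 → (1, 'dcdadbbbbccbdbccca')
  18 → (0, 'ddcdadbbbbccbdbccca')

SA = [18, 4, 6, 7, 8, 9, 14, 12, 17, 11, 16, 10, 15, 2, 3, 5, 13, 1, 0]
i: (SA[i-1],SA[i]) lcp shared
  1: (18,4) 1 'a'
  2: (4,6) 0 ''
  3: (6,7) 3 'bbb'
  4: (7,8) 2 'bb'
  5: (8,9) 1 'b'
  6: (9,14) 3 'bcc'
  7: (14,12) 1 'b'
  8: (12,17) 0 ''
  9: (17,11) 1 'c'
  10: (11,16) 1 'c'
  11: (16,10) 2 'cc'
  12: (10,15) 2 'cc'
  13: (15,2) 1 'c'
  14: (2,3) 0 ''
  15: (3,5) 1 'd'
  16: (5,13) 2 'db'
  17: (13,1) 1 'd'
  18: (1,0) 1 'd'

[0, 1, 0, 3, 2, 1, 3, 1, 0, 1, 1, 2, 2, 1, 0, 1, 2, 1, 1]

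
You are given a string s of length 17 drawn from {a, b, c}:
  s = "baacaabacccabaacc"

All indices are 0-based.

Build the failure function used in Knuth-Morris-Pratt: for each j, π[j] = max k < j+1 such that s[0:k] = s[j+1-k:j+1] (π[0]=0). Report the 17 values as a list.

π[0] = 0
j=1 s[j]='a': π[1]=0 (border '')
j=2 s[j]='a': π[2]=0 (border '')
j=3 s[j]='c': π[3]=0 (border '')
j=4 s[j]='a': π[4]=0 (border '')
j=5 s[j]='a': π[5]=0 (border '')
j=6 s[j]='b': π[6]=1 (border 'b')
j=7 s[j]='a': π[7]=2 (border 'ba')
j=8 s[j]='c': k: 2→0; π[8]=0 (border '')
j=9 s[j]='c': π[9]=0 (border '')
j=10 s[j]='c': π[10]=0 (border '')
j=11 s[j]='a': π[11]=0 (border '')
j=12 s[j]='b': π[12]=1 (border 'b')
j=13 s[j]='a': π[13]=2 (border 'ba')
j=14 s[j]='a': π[14]=3 (border 'baa')
j=15 s[j]='c': π[15]=4 (border 'baac')
j=16 s[j]='c': k: 4→0; π[16]=0 (border '')

[0, 0, 0, 0, 0, 0, 1, 2, 0, 0, 0, 0, 1, 2, 3, 4, 0]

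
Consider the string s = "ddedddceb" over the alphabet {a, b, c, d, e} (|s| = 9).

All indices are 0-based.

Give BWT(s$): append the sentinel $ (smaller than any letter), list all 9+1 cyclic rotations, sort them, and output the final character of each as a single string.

beddde$dcd

rank  rotation    last
    0  $ddedddceb  b
    1  b$ddedddce  e
    2  ceb$ddeddd  d
    3  dceb$ddedd  d
    4  ddceb$dded  d
    5  dddceb$dde  e
    6  ddedddceb$  $
    7  dedddceb$d  d
    8  eb$ddedddc  c
    9  edddceb$dd  d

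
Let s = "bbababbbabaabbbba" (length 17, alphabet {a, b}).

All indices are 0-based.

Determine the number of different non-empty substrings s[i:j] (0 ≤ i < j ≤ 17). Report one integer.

rank | idx | suffix
   0 |  16 | a
   1 |  10 | aabbbba
   2 |   8 | abaabbbba
   3 |   2 | ababbbabaabbbba
   4 |   4 | abbbabaabbbba
   5 |  11 | abbbba
   6 |  15 | ba
   7 |   9 | baabbbba
   8 |   7 | babaabbbba
   9 |   1 | bababbbabaabbbba
  10 |   3 | babbbabaabbbba
  11 |  14 | bba
  12 |   6 | bbabaabbbba
  13 |   0 | bbababbbabaabbbba
  14 |  13 | bbba
  15 |   5 | bbbabaabbbba
  16 |  12 | bbbba

SA = [16, 10, 8, 2, 4, 11, 15, 9, 7, 1, 3, 14, 6, 0, 13, 5, 12]
rank  pair      lcp
   1  s[16:],s[10:]  1  'a'
   2  s[10:],s[8:]  1  'a'
   3  s[8:],s[2:]  3  'aba'
   4  s[2:],s[4:]  2  'ab'
   5  s[4:],s[11:]  4  'abbb'
   6  s[11:],s[15:]  0  ''
   7  s[15:],s[9:]  2  'ba'
   8  s[9:],s[7:]  2  'ba'
   9  s[7:],s[1:]  4  'baba'
  10  s[1:],s[3:]  3  'bab'
  11  s[3:],s[14:]  1  'b'
  12  s[14:],s[6:]  3  'bba'
  13  s[6:],s[0:]  5  'bbaba'
  14  s[0:],s[13:]  2  'bb'
  15  s[13:],s[5:]  4  'bbba'
  16  s[5:],s[12:]  3  'bbb'

n(n+1)/2 = 17·18/2 = 153
Σ LCP = 0 + 1 + 1 + 3 + 2 + 4 + 0 + 2 + 2 + 4 + 3 + 1 + 3 + 5 + 2 + 4 + 3 = 40
distinct = 153 − 40 = 113

113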